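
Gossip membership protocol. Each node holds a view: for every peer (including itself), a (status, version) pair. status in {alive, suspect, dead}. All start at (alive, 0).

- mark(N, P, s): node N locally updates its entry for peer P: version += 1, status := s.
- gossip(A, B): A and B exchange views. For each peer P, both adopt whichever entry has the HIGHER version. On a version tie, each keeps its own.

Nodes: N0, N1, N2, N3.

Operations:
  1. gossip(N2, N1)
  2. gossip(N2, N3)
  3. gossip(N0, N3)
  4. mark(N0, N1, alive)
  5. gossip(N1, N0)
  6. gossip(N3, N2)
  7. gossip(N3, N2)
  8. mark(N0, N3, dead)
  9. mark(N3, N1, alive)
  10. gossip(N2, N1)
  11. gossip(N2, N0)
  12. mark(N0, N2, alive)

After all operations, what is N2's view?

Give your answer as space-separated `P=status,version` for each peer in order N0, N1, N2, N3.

Op 1: gossip N2<->N1 -> N2.N0=(alive,v0) N2.N1=(alive,v0) N2.N2=(alive,v0) N2.N3=(alive,v0) | N1.N0=(alive,v0) N1.N1=(alive,v0) N1.N2=(alive,v0) N1.N3=(alive,v0)
Op 2: gossip N2<->N3 -> N2.N0=(alive,v0) N2.N1=(alive,v0) N2.N2=(alive,v0) N2.N3=(alive,v0) | N3.N0=(alive,v0) N3.N1=(alive,v0) N3.N2=(alive,v0) N3.N3=(alive,v0)
Op 3: gossip N0<->N3 -> N0.N0=(alive,v0) N0.N1=(alive,v0) N0.N2=(alive,v0) N0.N3=(alive,v0) | N3.N0=(alive,v0) N3.N1=(alive,v0) N3.N2=(alive,v0) N3.N3=(alive,v0)
Op 4: N0 marks N1=alive -> (alive,v1)
Op 5: gossip N1<->N0 -> N1.N0=(alive,v0) N1.N1=(alive,v1) N1.N2=(alive,v0) N1.N3=(alive,v0) | N0.N0=(alive,v0) N0.N1=(alive,v1) N0.N2=(alive,v0) N0.N3=(alive,v0)
Op 6: gossip N3<->N2 -> N3.N0=(alive,v0) N3.N1=(alive,v0) N3.N2=(alive,v0) N3.N3=(alive,v0) | N2.N0=(alive,v0) N2.N1=(alive,v0) N2.N2=(alive,v0) N2.N3=(alive,v0)
Op 7: gossip N3<->N2 -> N3.N0=(alive,v0) N3.N1=(alive,v0) N3.N2=(alive,v0) N3.N3=(alive,v0) | N2.N0=(alive,v0) N2.N1=(alive,v0) N2.N2=(alive,v0) N2.N3=(alive,v0)
Op 8: N0 marks N3=dead -> (dead,v1)
Op 9: N3 marks N1=alive -> (alive,v1)
Op 10: gossip N2<->N1 -> N2.N0=(alive,v0) N2.N1=(alive,v1) N2.N2=(alive,v0) N2.N3=(alive,v0) | N1.N0=(alive,v0) N1.N1=(alive,v1) N1.N2=(alive,v0) N1.N3=(alive,v0)
Op 11: gossip N2<->N0 -> N2.N0=(alive,v0) N2.N1=(alive,v1) N2.N2=(alive,v0) N2.N3=(dead,v1) | N0.N0=(alive,v0) N0.N1=(alive,v1) N0.N2=(alive,v0) N0.N3=(dead,v1)
Op 12: N0 marks N2=alive -> (alive,v1)

Answer: N0=alive,0 N1=alive,1 N2=alive,0 N3=dead,1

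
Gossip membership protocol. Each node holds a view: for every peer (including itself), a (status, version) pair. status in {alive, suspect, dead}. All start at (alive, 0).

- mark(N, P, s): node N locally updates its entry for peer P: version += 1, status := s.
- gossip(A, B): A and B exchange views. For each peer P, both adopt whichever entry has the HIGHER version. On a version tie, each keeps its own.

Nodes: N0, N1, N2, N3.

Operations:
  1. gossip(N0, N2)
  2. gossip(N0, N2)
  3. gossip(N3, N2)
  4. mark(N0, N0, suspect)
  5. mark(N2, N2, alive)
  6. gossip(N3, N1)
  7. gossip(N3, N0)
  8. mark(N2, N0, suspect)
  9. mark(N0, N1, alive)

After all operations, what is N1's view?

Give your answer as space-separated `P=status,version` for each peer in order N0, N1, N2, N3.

Answer: N0=alive,0 N1=alive,0 N2=alive,0 N3=alive,0

Derivation:
Op 1: gossip N0<->N2 -> N0.N0=(alive,v0) N0.N1=(alive,v0) N0.N2=(alive,v0) N0.N3=(alive,v0) | N2.N0=(alive,v0) N2.N1=(alive,v0) N2.N2=(alive,v0) N2.N3=(alive,v0)
Op 2: gossip N0<->N2 -> N0.N0=(alive,v0) N0.N1=(alive,v0) N0.N2=(alive,v0) N0.N3=(alive,v0) | N2.N0=(alive,v0) N2.N1=(alive,v0) N2.N2=(alive,v0) N2.N3=(alive,v0)
Op 3: gossip N3<->N2 -> N3.N0=(alive,v0) N3.N1=(alive,v0) N3.N2=(alive,v0) N3.N3=(alive,v0) | N2.N0=(alive,v0) N2.N1=(alive,v0) N2.N2=(alive,v0) N2.N3=(alive,v0)
Op 4: N0 marks N0=suspect -> (suspect,v1)
Op 5: N2 marks N2=alive -> (alive,v1)
Op 6: gossip N3<->N1 -> N3.N0=(alive,v0) N3.N1=(alive,v0) N3.N2=(alive,v0) N3.N3=(alive,v0) | N1.N0=(alive,v0) N1.N1=(alive,v0) N1.N2=(alive,v0) N1.N3=(alive,v0)
Op 7: gossip N3<->N0 -> N3.N0=(suspect,v1) N3.N1=(alive,v0) N3.N2=(alive,v0) N3.N3=(alive,v0) | N0.N0=(suspect,v1) N0.N1=(alive,v0) N0.N2=(alive,v0) N0.N3=(alive,v0)
Op 8: N2 marks N0=suspect -> (suspect,v1)
Op 9: N0 marks N1=alive -> (alive,v1)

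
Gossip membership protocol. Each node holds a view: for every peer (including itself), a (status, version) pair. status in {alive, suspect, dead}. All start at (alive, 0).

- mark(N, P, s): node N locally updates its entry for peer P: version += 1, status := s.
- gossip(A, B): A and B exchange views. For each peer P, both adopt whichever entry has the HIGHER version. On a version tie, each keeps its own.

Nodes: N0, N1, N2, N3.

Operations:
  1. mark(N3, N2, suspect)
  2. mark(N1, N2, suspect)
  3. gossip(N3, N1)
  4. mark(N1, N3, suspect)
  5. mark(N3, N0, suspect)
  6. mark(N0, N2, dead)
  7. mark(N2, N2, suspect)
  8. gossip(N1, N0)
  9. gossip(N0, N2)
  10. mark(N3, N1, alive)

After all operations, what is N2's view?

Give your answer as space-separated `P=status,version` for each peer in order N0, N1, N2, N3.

Answer: N0=alive,0 N1=alive,0 N2=suspect,1 N3=suspect,1

Derivation:
Op 1: N3 marks N2=suspect -> (suspect,v1)
Op 2: N1 marks N2=suspect -> (suspect,v1)
Op 3: gossip N3<->N1 -> N3.N0=(alive,v0) N3.N1=(alive,v0) N3.N2=(suspect,v1) N3.N3=(alive,v0) | N1.N0=(alive,v0) N1.N1=(alive,v0) N1.N2=(suspect,v1) N1.N3=(alive,v0)
Op 4: N1 marks N3=suspect -> (suspect,v1)
Op 5: N3 marks N0=suspect -> (suspect,v1)
Op 6: N0 marks N2=dead -> (dead,v1)
Op 7: N2 marks N2=suspect -> (suspect,v1)
Op 8: gossip N1<->N0 -> N1.N0=(alive,v0) N1.N1=(alive,v0) N1.N2=(suspect,v1) N1.N3=(suspect,v1) | N0.N0=(alive,v0) N0.N1=(alive,v0) N0.N2=(dead,v1) N0.N3=(suspect,v1)
Op 9: gossip N0<->N2 -> N0.N0=(alive,v0) N0.N1=(alive,v0) N0.N2=(dead,v1) N0.N3=(suspect,v1) | N2.N0=(alive,v0) N2.N1=(alive,v0) N2.N2=(suspect,v1) N2.N3=(suspect,v1)
Op 10: N3 marks N1=alive -> (alive,v1)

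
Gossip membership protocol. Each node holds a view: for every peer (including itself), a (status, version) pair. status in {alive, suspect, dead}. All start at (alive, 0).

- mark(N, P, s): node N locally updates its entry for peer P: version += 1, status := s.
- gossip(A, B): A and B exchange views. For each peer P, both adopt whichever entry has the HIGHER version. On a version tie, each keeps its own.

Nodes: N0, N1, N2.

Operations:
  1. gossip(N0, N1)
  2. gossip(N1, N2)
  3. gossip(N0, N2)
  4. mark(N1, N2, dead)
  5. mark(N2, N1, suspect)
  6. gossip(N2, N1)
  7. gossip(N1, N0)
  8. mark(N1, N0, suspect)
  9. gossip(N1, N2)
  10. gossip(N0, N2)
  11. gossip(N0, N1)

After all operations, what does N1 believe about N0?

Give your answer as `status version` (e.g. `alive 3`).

Op 1: gossip N0<->N1 -> N0.N0=(alive,v0) N0.N1=(alive,v0) N0.N2=(alive,v0) | N1.N0=(alive,v0) N1.N1=(alive,v0) N1.N2=(alive,v0)
Op 2: gossip N1<->N2 -> N1.N0=(alive,v0) N1.N1=(alive,v0) N1.N2=(alive,v0) | N2.N0=(alive,v0) N2.N1=(alive,v0) N2.N2=(alive,v0)
Op 3: gossip N0<->N2 -> N0.N0=(alive,v0) N0.N1=(alive,v0) N0.N2=(alive,v0) | N2.N0=(alive,v0) N2.N1=(alive,v0) N2.N2=(alive,v0)
Op 4: N1 marks N2=dead -> (dead,v1)
Op 5: N2 marks N1=suspect -> (suspect,v1)
Op 6: gossip N2<->N1 -> N2.N0=(alive,v0) N2.N1=(suspect,v1) N2.N2=(dead,v1) | N1.N0=(alive,v0) N1.N1=(suspect,v1) N1.N2=(dead,v1)
Op 7: gossip N1<->N0 -> N1.N0=(alive,v0) N1.N1=(suspect,v1) N1.N2=(dead,v1) | N0.N0=(alive,v0) N0.N1=(suspect,v1) N0.N2=(dead,v1)
Op 8: N1 marks N0=suspect -> (suspect,v1)
Op 9: gossip N1<->N2 -> N1.N0=(suspect,v1) N1.N1=(suspect,v1) N1.N2=(dead,v1) | N2.N0=(suspect,v1) N2.N1=(suspect,v1) N2.N2=(dead,v1)
Op 10: gossip N0<->N2 -> N0.N0=(suspect,v1) N0.N1=(suspect,v1) N0.N2=(dead,v1) | N2.N0=(suspect,v1) N2.N1=(suspect,v1) N2.N2=(dead,v1)
Op 11: gossip N0<->N1 -> N0.N0=(suspect,v1) N0.N1=(suspect,v1) N0.N2=(dead,v1) | N1.N0=(suspect,v1) N1.N1=(suspect,v1) N1.N2=(dead,v1)

Answer: suspect 1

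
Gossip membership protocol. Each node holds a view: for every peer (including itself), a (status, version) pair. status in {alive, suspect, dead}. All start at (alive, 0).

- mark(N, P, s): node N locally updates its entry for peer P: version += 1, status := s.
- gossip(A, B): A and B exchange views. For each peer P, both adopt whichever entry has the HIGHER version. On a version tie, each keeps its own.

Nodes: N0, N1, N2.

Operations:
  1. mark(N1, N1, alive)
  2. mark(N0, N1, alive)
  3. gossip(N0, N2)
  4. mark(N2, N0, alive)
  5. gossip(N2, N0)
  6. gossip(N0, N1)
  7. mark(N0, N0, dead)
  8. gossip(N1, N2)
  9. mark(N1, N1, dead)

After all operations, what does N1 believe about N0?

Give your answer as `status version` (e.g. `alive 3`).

Answer: alive 1

Derivation:
Op 1: N1 marks N1=alive -> (alive,v1)
Op 2: N0 marks N1=alive -> (alive,v1)
Op 3: gossip N0<->N2 -> N0.N0=(alive,v0) N0.N1=(alive,v1) N0.N2=(alive,v0) | N2.N0=(alive,v0) N2.N1=(alive,v1) N2.N2=(alive,v0)
Op 4: N2 marks N0=alive -> (alive,v1)
Op 5: gossip N2<->N0 -> N2.N0=(alive,v1) N2.N1=(alive,v1) N2.N2=(alive,v0) | N0.N0=(alive,v1) N0.N1=(alive,v1) N0.N2=(alive,v0)
Op 6: gossip N0<->N1 -> N0.N0=(alive,v1) N0.N1=(alive,v1) N0.N2=(alive,v0) | N1.N0=(alive,v1) N1.N1=(alive,v1) N1.N2=(alive,v0)
Op 7: N0 marks N0=dead -> (dead,v2)
Op 8: gossip N1<->N2 -> N1.N0=(alive,v1) N1.N1=(alive,v1) N1.N2=(alive,v0) | N2.N0=(alive,v1) N2.N1=(alive,v1) N2.N2=(alive,v0)
Op 9: N1 marks N1=dead -> (dead,v2)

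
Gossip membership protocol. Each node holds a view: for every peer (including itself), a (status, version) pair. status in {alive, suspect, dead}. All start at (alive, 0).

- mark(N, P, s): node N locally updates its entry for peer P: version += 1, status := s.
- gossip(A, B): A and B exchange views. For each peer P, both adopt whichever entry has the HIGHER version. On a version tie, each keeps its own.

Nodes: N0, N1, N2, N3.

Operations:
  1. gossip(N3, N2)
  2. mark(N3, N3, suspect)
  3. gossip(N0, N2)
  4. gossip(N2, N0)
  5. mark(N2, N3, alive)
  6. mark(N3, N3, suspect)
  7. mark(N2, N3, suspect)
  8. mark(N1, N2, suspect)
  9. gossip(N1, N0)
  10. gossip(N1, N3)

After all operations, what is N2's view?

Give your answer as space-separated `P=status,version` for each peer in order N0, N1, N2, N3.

Answer: N0=alive,0 N1=alive,0 N2=alive,0 N3=suspect,2

Derivation:
Op 1: gossip N3<->N2 -> N3.N0=(alive,v0) N3.N1=(alive,v0) N3.N2=(alive,v0) N3.N3=(alive,v0) | N2.N0=(alive,v0) N2.N1=(alive,v0) N2.N2=(alive,v0) N2.N3=(alive,v0)
Op 2: N3 marks N3=suspect -> (suspect,v1)
Op 3: gossip N0<->N2 -> N0.N0=(alive,v0) N0.N1=(alive,v0) N0.N2=(alive,v0) N0.N3=(alive,v0) | N2.N0=(alive,v0) N2.N1=(alive,v0) N2.N2=(alive,v0) N2.N3=(alive,v0)
Op 4: gossip N2<->N0 -> N2.N0=(alive,v0) N2.N1=(alive,v0) N2.N2=(alive,v0) N2.N3=(alive,v0) | N0.N0=(alive,v0) N0.N1=(alive,v0) N0.N2=(alive,v0) N0.N3=(alive,v0)
Op 5: N2 marks N3=alive -> (alive,v1)
Op 6: N3 marks N3=suspect -> (suspect,v2)
Op 7: N2 marks N3=suspect -> (suspect,v2)
Op 8: N1 marks N2=suspect -> (suspect,v1)
Op 9: gossip N1<->N0 -> N1.N0=(alive,v0) N1.N1=(alive,v0) N1.N2=(suspect,v1) N1.N3=(alive,v0) | N0.N0=(alive,v0) N0.N1=(alive,v0) N0.N2=(suspect,v1) N0.N3=(alive,v0)
Op 10: gossip N1<->N3 -> N1.N0=(alive,v0) N1.N1=(alive,v0) N1.N2=(suspect,v1) N1.N3=(suspect,v2) | N3.N0=(alive,v0) N3.N1=(alive,v0) N3.N2=(suspect,v1) N3.N3=(suspect,v2)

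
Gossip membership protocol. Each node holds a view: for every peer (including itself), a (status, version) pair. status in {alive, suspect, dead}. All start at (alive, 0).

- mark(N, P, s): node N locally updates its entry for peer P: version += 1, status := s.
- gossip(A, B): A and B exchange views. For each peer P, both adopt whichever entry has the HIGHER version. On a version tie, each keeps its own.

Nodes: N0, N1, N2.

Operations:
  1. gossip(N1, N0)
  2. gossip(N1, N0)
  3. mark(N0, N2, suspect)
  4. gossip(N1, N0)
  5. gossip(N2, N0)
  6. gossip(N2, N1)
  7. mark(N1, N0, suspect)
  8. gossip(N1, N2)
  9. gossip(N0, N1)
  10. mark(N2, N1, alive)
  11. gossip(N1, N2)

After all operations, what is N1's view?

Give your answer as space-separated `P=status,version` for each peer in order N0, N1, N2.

Op 1: gossip N1<->N0 -> N1.N0=(alive,v0) N1.N1=(alive,v0) N1.N2=(alive,v0) | N0.N0=(alive,v0) N0.N1=(alive,v0) N0.N2=(alive,v0)
Op 2: gossip N1<->N0 -> N1.N0=(alive,v0) N1.N1=(alive,v0) N1.N2=(alive,v0) | N0.N0=(alive,v0) N0.N1=(alive,v0) N0.N2=(alive,v0)
Op 3: N0 marks N2=suspect -> (suspect,v1)
Op 4: gossip N1<->N0 -> N1.N0=(alive,v0) N1.N1=(alive,v0) N1.N2=(suspect,v1) | N0.N0=(alive,v0) N0.N1=(alive,v0) N0.N2=(suspect,v1)
Op 5: gossip N2<->N0 -> N2.N0=(alive,v0) N2.N1=(alive,v0) N2.N2=(suspect,v1) | N0.N0=(alive,v0) N0.N1=(alive,v0) N0.N2=(suspect,v1)
Op 6: gossip N2<->N1 -> N2.N0=(alive,v0) N2.N1=(alive,v0) N2.N2=(suspect,v1) | N1.N0=(alive,v0) N1.N1=(alive,v0) N1.N2=(suspect,v1)
Op 7: N1 marks N0=suspect -> (suspect,v1)
Op 8: gossip N1<->N2 -> N1.N0=(suspect,v1) N1.N1=(alive,v0) N1.N2=(suspect,v1) | N2.N0=(suspect,v1) N2.N1=(alive,v0) N2.N2=(suspect,v1)
Op 9: gossip N0<->N1 -> N0.N0=(suspect,v1) N0.N1=(alive,v0) N0.N2=(suspect,v1) | N1.N0=(suspect,v1) N1.N1=(alive,v0) N1.N2=(suspect,v1)
Op 10: N2 marks N1=alive -> (alive,v1)
Op 11: gossip N1<->N2 -> N1.N0=(suspect,v1) N1.N1=(alive,v1) N1.N2=(suspect,v1) | N2.N0=(suspect,v1) N2.N1=(alive,v1) N2.N2=(suspect,v1)

Answer: N0=suspect,1 N1=alive,1 N2=suspect,1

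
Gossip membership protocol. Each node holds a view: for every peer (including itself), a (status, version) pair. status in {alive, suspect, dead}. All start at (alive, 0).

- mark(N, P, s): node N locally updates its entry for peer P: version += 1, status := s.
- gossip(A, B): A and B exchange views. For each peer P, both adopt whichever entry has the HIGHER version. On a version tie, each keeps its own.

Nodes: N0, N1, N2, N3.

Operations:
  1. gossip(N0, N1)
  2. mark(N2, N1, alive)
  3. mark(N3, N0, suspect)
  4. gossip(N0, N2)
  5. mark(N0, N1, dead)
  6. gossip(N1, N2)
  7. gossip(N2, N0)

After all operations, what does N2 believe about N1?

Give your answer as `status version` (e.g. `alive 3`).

Op 1: gossip N0<->N1 -> N0.N0=(alive,v0) N0.N1=(alive,v0) N0.N2=(alive,v0) N0.N3=(alive,v0) | N1.N0=(alive,v0) N1.N1=(alive,v0) N1.N2=(alive,v0) N1.N3=(alive,v0)
Op 2: N2 marks N1=alive -> (alive,v1)
Op 3: N3 marks N0=suspect -> (suspect,v1)
Op 4: gossip N0<->N2 -> N0.N0=(alive,v0) N0.N1=(alive,v1) N0.N2=(alive,v0) N0.N3=(alive,v0) | N2.N0=(alive,v0) N2.N1=(alive,v1) N2.N2=(alive,v0) N2.N3=(alive,v0)
Op 5: N0 marks N1=dead -> (dead,v2)
Op 6: gossip N1<->N2 -> N1.N0=(alive,v0) N1.N1=(alive,v1) N1.N2=(alive,v0) N1.N3=(alive,v0) | N2.N0=(alive,v0) N2.N1=(alive,v1) N2.N2=(alive,v0) N2.N3=(alive,v0)
Op 7: gossip N2<->N0 -> N2.N0=(alive,v0) N2.N1=(dead,v2) N2.N2=(alive,v0) N2.N3=(alive,v0) | N0.N0=(alive,v0) N0.N1=(dead,v2) N0.N2=(alive,v0) N0.N3=(alive,v0)

Answer: dead 2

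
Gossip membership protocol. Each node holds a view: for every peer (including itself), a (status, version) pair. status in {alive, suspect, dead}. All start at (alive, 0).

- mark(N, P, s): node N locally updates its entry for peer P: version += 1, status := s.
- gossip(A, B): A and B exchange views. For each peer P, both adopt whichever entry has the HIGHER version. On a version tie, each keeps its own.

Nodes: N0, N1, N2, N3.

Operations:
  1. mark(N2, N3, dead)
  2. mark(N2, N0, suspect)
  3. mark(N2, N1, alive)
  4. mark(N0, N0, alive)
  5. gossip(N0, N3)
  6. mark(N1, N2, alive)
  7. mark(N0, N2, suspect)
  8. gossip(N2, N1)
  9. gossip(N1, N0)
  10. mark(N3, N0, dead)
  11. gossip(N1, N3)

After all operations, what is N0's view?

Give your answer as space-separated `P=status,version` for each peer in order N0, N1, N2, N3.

Answer: N0=alive,1 N1=alive,1 N2=suspect,1 N3=dead,1

Derivation:
Op 1: N2 marks N3=dead -> (dead,v1)
Op 2: N2 marks N0=suspect -> (suspect,v1)
Op 3: N2 marks N1=alive -> (alive,v1)
Op 4: N0 marks N0=alive -> (alive,v1)
Op 5: gossip N0<->N3 -> N0.N0=(alive,v1) N0.N1=(alive,v0) N0.N2=(alive,v0) N0.N3=(alive,v0) | N3.N0=(alive,v1) N3.N1=(alive,v0) N3.N2=(alive,v0) N3.N3=(alive,v0)
Op 6: N1 marks N2=alive -> (alive,v1)
Op 7: N0 marks N2=suspect -> (suspect,v1)
Op 8: gossip N2<->N1 -> N2.N0=(suspect,v1) N2.N1=(alive,v1) N2.N2=(alive,v1) N2.N3=(dead,v1) | N1.N0=(suspect,v1) N1.N1=(alive,v1) N1.N2=(alive,v1) N1.N3=(dead,v1)
Op 9: gossip N1<->N0 -> N1.N0=(suspect,v1) N1.N1=(alive,v1) N1.N2=(alive,v1) N1.N3=(dead,v1) | N0.N0=(alive,v1) N0.N1=(alive,v1) N0.N2=(suspect,v1) N0.N3=(dead,v1)
Op 10: N3 marks N0=dead -> (dead,v2)
Op 11: gossip N1<->N3 -> N1.N0=(dead,v2) N1.N1=(alive,v1) N1.N2=(alive,v1) N1.N3=(dead,v1) | N3.N0=(dead,v2) N3.N1=(alive,v1) N3.N2=(alive,v1) N3.N3=(dead,v1)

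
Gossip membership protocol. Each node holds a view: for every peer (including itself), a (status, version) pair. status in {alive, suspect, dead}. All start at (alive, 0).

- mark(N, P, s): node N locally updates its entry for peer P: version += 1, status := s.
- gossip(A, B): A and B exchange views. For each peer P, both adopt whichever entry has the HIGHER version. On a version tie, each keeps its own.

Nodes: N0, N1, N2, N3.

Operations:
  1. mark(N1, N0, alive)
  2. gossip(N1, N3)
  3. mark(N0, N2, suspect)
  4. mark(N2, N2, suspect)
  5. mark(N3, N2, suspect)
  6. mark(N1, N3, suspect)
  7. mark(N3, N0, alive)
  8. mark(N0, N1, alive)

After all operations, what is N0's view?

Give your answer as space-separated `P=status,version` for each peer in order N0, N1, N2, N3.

Op 1: N1 marks N0=alive -> (alive,v1)
Op 2: gossip N1<->N3 -> N1.N0=(alive,v1) N1.N1=(alive,v0) N1.N2=(alive,v0) N1.N3=(alive,v0) | N3.N0=(alive,v1) N3.N1=(alive,v0) N3.N2=(alive,v0) N3.N3=(alive,v0)
Op 3: N0 marks N2=suspect -> (suspect,v1)
Op 4: N2 marks N2=suspect -> (suspect,v1)
Op 5: N3 marks N2=suspect -> (suspect,v1)
Op 6: N1 marks N3=suspect -> (suspect,v1)
Op 7: N3 marks N0=alive -> (alive,v2)
Op 8: N0 marks N1=alive -> (alive,v1)

Answer: N0=alive,0 N1=alive,1 N2=suspect,1 N3=alive,0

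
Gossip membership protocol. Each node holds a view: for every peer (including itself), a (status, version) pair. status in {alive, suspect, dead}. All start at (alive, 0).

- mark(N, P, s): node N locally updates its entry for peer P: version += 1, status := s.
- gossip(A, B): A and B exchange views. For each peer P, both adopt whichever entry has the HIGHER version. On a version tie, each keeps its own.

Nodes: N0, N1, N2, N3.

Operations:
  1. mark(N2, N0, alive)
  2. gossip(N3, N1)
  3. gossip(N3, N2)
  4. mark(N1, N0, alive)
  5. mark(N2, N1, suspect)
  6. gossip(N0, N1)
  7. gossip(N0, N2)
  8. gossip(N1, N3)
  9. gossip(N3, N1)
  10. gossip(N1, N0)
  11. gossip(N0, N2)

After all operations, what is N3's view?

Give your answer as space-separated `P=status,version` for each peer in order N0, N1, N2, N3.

Answer: N0=alive,1 N1=alive,0 N2=alive,0 N3=alive,0

Derivation:
Op 1: N2 marks N0=alive -> (alive,v1)
Op 2: gossip N3<->N1 -> N3.N0=(alive,v0) N3.N1=(alive,v0) N3.N2=(alive,v0) N3.N3=(alive,v0) | N1.N0=(alive,v0) N1.N1=(alive,v0) N1.N2=(alive,v0) N1.N3=(alive,v0)
Op 3: gossip N3<->N2 -> N3.N0=(alive,v1) N3.N1=(alive,v0) N3.N2=(alive,v0) N3.N3=(alive,v0) | N2.N0=(alive,v1) N2.N1=(alive,v0) N2.N2=(alive,v0) N2.N3=(alive,v0)
Op 4: N1 marks N0=alive -> (alive,v1)
Op 5: N2 marks N1=suspect -> (suspect,v1)
Op 6: gossip N0<->N1 -> N0.N0=(alive,v1) N0.N1=(alive,v0) N0.N2=(alive,v0) N0.N3=(alive,v0) | N1.N0=(alive,v1) N1.N1=(alive,v0) N1.N2=(alive,v0) N1.N3=(alive,v0)
Op 7: gossip N0<->N2 -> N0.N0=(alive,v1) N0.N1=(suspect,v1) N0.N2=(alive,v0) N0.N3=(alive,v0) | N2.N0=(alive,v1) N2.N1=(suspect,v1) N2.N2=(alive,v0) N2.N3=(alive,v0)
Op 8: gossip N1<->N3 -> N1.N0=(alive,v1) N1.N1=(alive,v0) N1.N2=(alive,v0) N1.N3=(alive,v0) | N3.N0=(alive,v1) N3.N1=(alive,v0) N3.N2=(alive,v0) N3.N3=(alive,v0)
Op 9: gossip N3<->N1 -> N3.N0=(alive,v1) N3.N1=(alive,v0) N3.N2=(alive,v0) N3.N3=(alive,v0) | N1.N0=(alive,v1) N1.N1=(alive,v0) N1.N2=(alive,v0) N1.N3=(alive,v0)
Op 10: gossip N1<->N0 -> N1.N0=(alive,v1) N1.N1=(suspect,v1) N1.N2=(alive,v0) N1.N3=(alive,v0) | N0.N0=(alive,v1) N0.N1=(suspect,v1) N0.N2=(alive,v0) N0.N3=(alive,v0)
Op 11: gossip N0<->N2 -> N0.N0=(alive,v1) N0.N1=(suspect,v1) N0.N2=(alive,v0) N0.N3=(alive,v0) | N2.N0=(alive,v1) N2.N1=(suspect,v1) N2.N2=(alive,v0) N2.N3=(alive,v0)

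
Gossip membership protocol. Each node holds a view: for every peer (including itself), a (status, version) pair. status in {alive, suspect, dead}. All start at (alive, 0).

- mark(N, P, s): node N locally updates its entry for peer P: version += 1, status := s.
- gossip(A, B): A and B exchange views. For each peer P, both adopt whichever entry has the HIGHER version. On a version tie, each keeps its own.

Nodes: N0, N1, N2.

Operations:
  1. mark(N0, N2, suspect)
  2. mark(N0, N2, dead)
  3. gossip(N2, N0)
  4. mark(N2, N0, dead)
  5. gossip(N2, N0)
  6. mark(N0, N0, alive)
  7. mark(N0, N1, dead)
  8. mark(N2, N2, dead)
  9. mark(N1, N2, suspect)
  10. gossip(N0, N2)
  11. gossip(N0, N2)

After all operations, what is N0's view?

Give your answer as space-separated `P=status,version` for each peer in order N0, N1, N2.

Op 1: N0 marks N2=suspect -> (suspect,v1)
Op 2: N0 marks N2=dead -> (dead,v2)
Op 3: gossip N2<->N0 -> N2.N0=(alive,v0) N2.N1=(alive,v0) N2.N2=(dead,v2) | N0.N0=(alive,v0) N0.N1=(alive,v0) N0.N2=(dead,v2)
Op 4: N2 marks N0=dead -> (dead,v1)
Op 5: gossip N2<->N0 -> N2.N0=(dead,v1) N2.N1=(alive,v0) N2.N2=(dead,v2) | N0.N0=(dead,v1) N0.N1=(alive,v0) N0.N2=(dead,v2)
Op 6: N0 marks N0=alive -> (alive,v2)
Op 7: N0 marks N1=dead -> (dead,v1)
Op 8: N2 marks N2=dead -> (dead,v3)
Op 9: N1 marks N2=suspect -> (suspect,v1)
Op 10: gossip N0<->N2 -> N0.N0=(alive,v2) N0.N1=(dead,v1) N0.N2=(dead,v3) | N2.N0=(alive,v2) N2.N1=(dead,v1) N2.N2=(dead,v3)
Op 11: gossip N0<->N2 -> N0.N0=(alive,v2) N0.N1=(dead,v1) N0.N2=(dead,v3) | N2.N0=(alive,v2) N2.N1=(dead,v1) N2.N2=(dead,v3)

Answer: N0=alive,2 N1=dead,1 N2=dead,3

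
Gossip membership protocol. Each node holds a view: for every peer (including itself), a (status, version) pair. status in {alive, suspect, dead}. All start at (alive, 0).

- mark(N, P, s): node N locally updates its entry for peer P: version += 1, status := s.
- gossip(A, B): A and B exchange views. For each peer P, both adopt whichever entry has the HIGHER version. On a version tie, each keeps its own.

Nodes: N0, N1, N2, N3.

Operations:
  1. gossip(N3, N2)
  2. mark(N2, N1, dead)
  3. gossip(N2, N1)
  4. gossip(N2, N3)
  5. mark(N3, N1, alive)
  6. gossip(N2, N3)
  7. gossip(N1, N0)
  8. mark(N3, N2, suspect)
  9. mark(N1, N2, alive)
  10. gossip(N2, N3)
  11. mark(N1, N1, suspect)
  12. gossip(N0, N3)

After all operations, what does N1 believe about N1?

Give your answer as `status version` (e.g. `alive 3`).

Op 1: gossip N3<->N2 -> N3.N0=(alive,v0) N3.N1=(alive,v0) N3.N2=(alive,v0) N3.N3=(alive,v0) | N2.N0=(alive,v0) N2.N1=(alive,v0) N2.N2=(alive,v0) N2.N3=(alive,v0)
Op 2: N2 marks N1=dead -> (dead,v1)
Op 3: gossip N2<->N1 -> N2.N0=(alive,v0) N2.N1=(dead,v1) N2.N2=(alive,v0) N2.N3=(alive,v0) | N1.N0=(alive,v0) N1.N1=(dead,v1) N1.N2=(alive,v0) N1.N3=(alive,v0)
Op 4: gossip N2<->N3 -> N2.N0=(alive,v0) N2.N1=(dead,v1) N2.N2=(alive,v0) N2.N3=(alive,v0) | N3.N0=(alive,v0) N3.N1=(dead,v1) N3.N2=(alive,v0) N3.N3=(alive,v0)
Op 5: N3 marks N1=alive -> (alive,v2)
Op 6: gossip N2<->N3 -> N2.N0=(alive,v0) N2.N1=(alive,v2) N2.N2=(alive,v0) N2.N3=(alive,v0) | N3.N0=(alive,v0) N3.N1=(alive,v2) N3.N2=(alive,v0) N3.N3=(alive,v0)
Op 7: gossip N1<->N0 -> N1.N0=(alive,v0) N1.N1=(dead,v1) N1.N2=(alive,v0) N1.N3=(alive,v0) | N0.N0=(alive,v0) N0.N1=(dead,v1) N0.N2=(alive,v0) N0.N3=(alive,v0)
Op 8: N3 marks N2=suspect -> (suspect,v1)
Op 9: N1 marks N2=alive -> (alive,v1)
Op 10: gossip N2<->N3 -> N2.N0=(alive,v0) N2.N1=(alive,v2) N2.N2=(suspect,v1) N2.N3=(alive,v0) | N3.N0=(alive,v0) N3.N1=(alive,v2) N3.N2=(suspect,v1) N3.N3=(alive,v0)
Op 11: N1 marks N1=suspect -> (suspect,v2)
Op 12: gossip N0<->N3 -> N0.N0=(alive,v0) N0.N1=(alive,v2) N0.N2=(suspect,v1) N0.N3=(alive,v0) | N3.N0=(alive,v0) N3.N1=(alive,v2) N3.N2=(suspect,v1) N3.N3=(alive,v0)

Answer: suspect 2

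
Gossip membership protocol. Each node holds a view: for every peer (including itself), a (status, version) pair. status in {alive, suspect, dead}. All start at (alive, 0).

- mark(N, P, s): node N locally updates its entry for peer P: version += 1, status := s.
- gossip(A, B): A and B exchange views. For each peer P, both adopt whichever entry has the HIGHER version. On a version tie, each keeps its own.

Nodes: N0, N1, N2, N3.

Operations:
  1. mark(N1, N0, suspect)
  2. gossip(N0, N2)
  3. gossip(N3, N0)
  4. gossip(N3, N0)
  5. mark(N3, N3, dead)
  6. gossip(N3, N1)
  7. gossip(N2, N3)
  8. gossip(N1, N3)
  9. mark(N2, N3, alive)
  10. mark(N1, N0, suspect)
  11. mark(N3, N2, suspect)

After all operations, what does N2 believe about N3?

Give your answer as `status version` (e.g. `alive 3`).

Op 1: N1 marks N0=suspect -> (suspect,v1)
Op 2: gossip N0<->N2 -> N0.N0=(alive,v0) N0.N1=(alive,v0) N0.N2=(alive,v0) N0.N3=(alive,v0) | N2.N0=(alive,v0) N2.N1=(alive,v0) N2.N2=(alive,v0) N2.N3=(alive,v0)
Op 3: gossip N3<->N0 -> N3.N0=(alive,v0) N3.N1=(alive,v0) N3.N2=(alive,v0) N3.N3=(alive,v0) | N0.N0=(alive,v0) N0.N1=(alive,v0) N0.N2=(alive,v0) N0.N3=(alive,v0)
Op 4: gossip N3<->N0 -> N3.N0=(alive,v0) N3.N1=(alive,v0) N3.N2=(alive,v0) N3.N3=(alive,v0) | N0.N0=(alive,v0) N0.N1=(alive,v0) N0.N2=(alive,v0) N0.N3=(alive,v0)
Op 5: N3 marks N3=dead -> (dead,v1)
Op 6: gossip N3<->N1 -> N3.N0=(suspect,v1) N3.N1=(alive,v0) N3.N2=(alive,v0) N3.N3=(dead,v1) | N1.N0=(suspect,v1) N1.N1=(alive,v0) N1.N2=(alive,v0) N1.N3=(dead,v1)
Op 7: gossip N2<->N3 -> N2.N0=(suspect,v1) N2.N1=(alive,v0) N2.N2=(alive,v0) N2.N3=(dead,v1) | N3.N0=(suspect,v1) N3.N1=(alive,v0) N3.N2=(alive,v0) N3.N3=(dead,v1)
Op 8: gossip N1<->N3 -> N1.N0=(suspect,v1) N1.N1=(alive,v0) N1.N2=(alive,v0) N1.N3=(dead,v1) | N3.N0=(suspect,v1) N3.N1=(alive,v0) N3.N2=(alive,v0) N3.N3=(dead,v1)
Op 9: N2 marks N3=alive -> (alive,v2)
Op 10: N1 marks N0=suspect -> (suspect,v2)
Op 11: N3 marks N2=suspect -> (suspect,v1)

Answer: alive 2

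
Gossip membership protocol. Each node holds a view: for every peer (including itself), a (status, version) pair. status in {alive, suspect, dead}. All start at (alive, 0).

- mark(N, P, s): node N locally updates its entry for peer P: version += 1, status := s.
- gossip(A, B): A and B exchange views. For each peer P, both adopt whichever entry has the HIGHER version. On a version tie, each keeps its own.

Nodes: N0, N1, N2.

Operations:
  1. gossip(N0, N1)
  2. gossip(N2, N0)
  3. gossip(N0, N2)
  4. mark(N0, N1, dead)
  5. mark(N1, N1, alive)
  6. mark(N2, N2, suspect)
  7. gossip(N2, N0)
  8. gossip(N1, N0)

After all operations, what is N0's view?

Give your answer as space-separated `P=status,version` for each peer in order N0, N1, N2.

Op 1: gossip N0<->N1 -> N0.N0=(alive,v0) N0.N1=(alive,v0) N0.N2=(alive,v0) | N1.N0=(alive,v0) N1.N1=(alive,v0) N1.N2=(alive,v0)
Op 2: gossip N2<->N0 -> N2.N0=(alive,v0) N2.N1=(alive,v0) N2.N2=(alive,v0) | N0.N0=(alive,v0) N0.N1=(alive,v0) N0.N2=(alive,v0)
Op 3: gossip N0<->N2 -> N0.N0=(alive,v0) N0.N1=(alive,v0) N0.N2=(alive,v0) | N2.N0=(alive,v0) N2.N1=(alive,v0) N2.N2=(alive,v0)
Op 4: N0 marks N1=dead -> (dead,v1)
Op 5: N1 marks N1=alive -> (alive,v1)
Op 6: N2 marks N2=suspect -> (suspect,v1)
Op 7: gossip N2<->N0 -> N2.N0=(alive,v0) N2.N1=(dead,v1) N2.N2=(suspect,v1) | N0.N0=(alive,v0) N0.N1=(dead,v1) N0.N2=(suspect,v1)
Op 8: gossip N1<->N0 -> N1.N0=(alive,v0) N1.N1=(alive,v1) N1.N2=(suspect,v1) | N0.N0=(alive,v0) N0.N1=(dead,v1) N0.N2=(suspect,v1)

Answer: N0=alive,0 N1=dead,1 N2=suspect,1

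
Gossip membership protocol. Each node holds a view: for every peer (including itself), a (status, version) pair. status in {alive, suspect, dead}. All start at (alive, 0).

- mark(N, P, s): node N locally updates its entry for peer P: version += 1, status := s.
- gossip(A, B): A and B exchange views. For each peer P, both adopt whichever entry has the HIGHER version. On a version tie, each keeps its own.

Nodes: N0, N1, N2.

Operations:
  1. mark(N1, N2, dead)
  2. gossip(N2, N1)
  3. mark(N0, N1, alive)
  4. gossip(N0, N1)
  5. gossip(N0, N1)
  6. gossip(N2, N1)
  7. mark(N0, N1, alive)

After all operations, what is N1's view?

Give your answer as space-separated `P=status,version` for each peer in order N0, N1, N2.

Answer: N0=alive,0 N1=alive,1 N2=dead,1

Derivation:
Op 1: N1 marks N2=dead -> (dead,v1)
Op 2: gossip N2<->N1 -> N2.N0=(alive,v0) N2.N1=(alive,v0) N2.N2=(dead,v1) | N1.N0=(alive,v0) N1.N1=(alive,v0) N1.N2=(dead,v1)
Op 3: N0 marks N1=alive -> (alive,v1)
Op 4: gossip N0<->N1 -> N0.N0=(alive,v0) N0.N1=(alive,v1) N0.N2=(dead,v1) | N1.N0=(alive,v0) N1.N1=(alive,v1) N1.N2=(dead,v1)
Op 5: gossip N0<->N1 -> N0.N0=(alive,v0) N0.N1=(alive,v1) N0.N2=(dead,v1) | N1.N0=(alive,v0) N1.N1=(alive,v1) N1.N2=(dead,v1)
Op 6: gossip N2<->N1 -> N2.N0=(alive,v0) N2.N1=(alive,v1) N2.N2=(dead,v1) | N1.N0=(alive,v0) N1.N1=(alive,v1) N1.N2=(dead,v1)
Op 7: N0 marks N1=alive -> (alive,v2)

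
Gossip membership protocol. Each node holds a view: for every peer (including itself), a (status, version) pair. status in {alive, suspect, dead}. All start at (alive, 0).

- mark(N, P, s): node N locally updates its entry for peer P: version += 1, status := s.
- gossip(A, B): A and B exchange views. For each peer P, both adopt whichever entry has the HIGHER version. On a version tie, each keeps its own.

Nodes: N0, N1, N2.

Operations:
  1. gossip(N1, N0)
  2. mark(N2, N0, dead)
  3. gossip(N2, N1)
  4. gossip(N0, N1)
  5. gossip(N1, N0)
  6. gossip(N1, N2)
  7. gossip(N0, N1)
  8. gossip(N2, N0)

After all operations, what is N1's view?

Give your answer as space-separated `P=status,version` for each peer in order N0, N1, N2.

Answer: N0=dead,1 N1=alive,0 N2=alive,0

Derivation:
Op 1: gossip N1<->N0 -> N1.N0=(alive,v0) N1.N1=(alive,v0) N1.N2=(alive,v0) | N0.N0=(alive,v0) N0.N1=(alive,v0) N0.N2=(alive,v0)
Op 2: N2 marks N0=dead -> (dead,v1)
Op 3: gossip N2<->N1 -> N2.N0=(dead,v1) N2.N1=(alive,v0) N2.N2=(alive,v0) | N1.N0=(dead,v1) N1.N1=(alive,v0) N1.N2=(alive,v0)
Op 4: gossip N0<->N1 -> N0.N0=(dead,v1) N0.N1=(alive,v0) N0.N2=(alive,v0) | N1.N0=(dead,v1) N1.N1=(alive,v0) N1.N2=(alive,v0)
Op 5: gossip N1<->N0 -> N1.N0=(dead,v1) N1.N1=(alive,v0) N1.N2=(alive,v0) | N0.N0=(dead,v1) N0.N1=(alive,v0) N0.N2=(alive,v0)
Op 6: gossip N1<->N2 -> N1.N0=(dead,v1) N1.N1=(alive,v0) N1.N2=(alive,v0) | N2.N0=(dead,v1) N2.N1=(alive,v0) N2.N2=(alive,v0)
Op 7: gossip N0<->N1 -> N0.N0=(dead,v1) N0.N1=(alive,v0) N0.N2=(alive,v0) | N1.N0=(dead,v1) N1.N1=(alive,v0) N1.N2=(alive,v0)
Op 8: gossip N2<->N0 -> N2.N0=(dead,v1) N2.N1=(alive,v0) N2.N2=(alive,v0) | N0.N0=(dead,v1) N0.N1=(alive,v0) N0.N2=(alive,v0)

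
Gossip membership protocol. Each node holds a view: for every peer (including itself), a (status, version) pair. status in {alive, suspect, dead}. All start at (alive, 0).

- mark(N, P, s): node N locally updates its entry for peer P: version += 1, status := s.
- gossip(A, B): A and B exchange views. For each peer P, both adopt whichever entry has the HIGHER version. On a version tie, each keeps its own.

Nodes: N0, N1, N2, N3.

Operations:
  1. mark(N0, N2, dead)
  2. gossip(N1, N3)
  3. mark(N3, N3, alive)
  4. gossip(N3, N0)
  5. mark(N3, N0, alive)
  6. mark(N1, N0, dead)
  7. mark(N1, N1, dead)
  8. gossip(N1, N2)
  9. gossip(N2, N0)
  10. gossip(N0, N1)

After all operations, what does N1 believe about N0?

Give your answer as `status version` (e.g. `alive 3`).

Answer: dead 1

Derivation:
Op 1: N0 marks N2=dead -> (dead,v1)
Op 2: gossip N1<->N3 -> N1.N0=(alive,v0) N1.N1=(alive,v0) N1.N2=(alive,v0) N1.N3=(alive,v0) | N3.N0=(alive,v0) N3.N1=(alive,v0) N3.N2=(alive,v0) N3.N3=(alive,v0)
Op 3: N3 marks N3=alive -> (alive,v1)
Op 4: gossip N3<->N0 -> N3.N0=(alive,v0) N3.N1=(alive,v0) N3.N2=(dead,v1) N3.N3=(alive,v1) | N0.N0=(alive,v0) N0.N1=(alive,v0) N0.N2=(dead,v1) N0.N3=(alive,v1)
Op 5: N3 marks N0=alive -> (alive,v1)
Op 6: N1 marks N0=dead -> (dead,v1)
Op 7: N1 marks N1=dead -> (dead,v1)
Op 8: gossip N1<->N2 -> N1.N0=(dead,v1) N1.N1=(dead,v1) N1.N2=(alive,v0) N1.N3=(alive,v0) | N2.N0=(dead,v1) N2.N1=(dead,v1) N2.N2=(alive,v0) N2.N3=(alive,v0)
Op 9: gossip N2<->N0 -> N2.N0=(dead,v1) N2.N1=(dead,v1) N2.N2=(dead,v1) N2.N3=(alive,v1) | N0.N0=(dead,v1) N0.N1=(dead,v1) N0.N2=(dead,v1) N0.N3=(alive,v1)
Op 10: gossip N0<->N1 -> N0.N0=(dead,v1) N0.N1=(dead,v1) N0.N2=(dead,v1) N0.N3=(alive,v1) | N1.N0=(dead,v1) N1.N1=(dead,v1) N1.N2=(dead,v1) N1.N3=(alive,v1)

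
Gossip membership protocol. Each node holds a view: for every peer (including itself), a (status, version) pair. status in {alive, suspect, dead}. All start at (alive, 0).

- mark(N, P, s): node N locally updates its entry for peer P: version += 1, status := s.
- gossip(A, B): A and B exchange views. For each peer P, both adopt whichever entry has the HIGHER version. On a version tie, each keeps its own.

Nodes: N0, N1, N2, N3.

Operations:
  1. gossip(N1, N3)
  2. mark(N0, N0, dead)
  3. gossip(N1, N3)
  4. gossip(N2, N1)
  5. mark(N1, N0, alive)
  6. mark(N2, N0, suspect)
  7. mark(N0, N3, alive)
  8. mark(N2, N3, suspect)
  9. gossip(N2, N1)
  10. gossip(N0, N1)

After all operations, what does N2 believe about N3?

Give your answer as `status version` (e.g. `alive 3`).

Answer: suspect 1

Derivation:
Op 1: gossip N1<->N3 -> N1.N0=(alive,v0) N1.N1=(alive,v0) N1.N2=(alive,v0) N1.N3=(alive,v0) | N3.N0=(alive,v0) N3.N1=(alive,v0) N3.N2=(alive,v0) N3.N3=(alive,v0)
Op 2: N0 marks N0=dead -> (dead,v1)
Op 3: gossip N1<->N3 -> N1.N0=(alive,v0) N1.N1=(alive,v0) N1.N2=(alive,v0) N1.N3=(alive,v0) | N3.N0=(alive,v0) N3.N1=(alive,v0) N3.N2=(alive,v0) N3.N3=(alive,v0)
Op 4: gossip N2<->N1 -> N2.N0=(alive,v0) N2.N1=(alive,v0) N2.N2=(alive,v0) N2.N3=(alive,v0) | N1.N0=(alive,v0) N1.N1=(alive,v0) N1.N2=(alive,v0) N1.N3=(alive,v0)
Op 5: N1 marks N0=alive -> (alive,v1)
Op 6: N2 marks N0=suspect -> (suspect,v1)
Op 7: N0 marks N3=alive -> (alive,v1)
Op 8: N2 marks N3=suspect -> (suspect,v1)
Op 9: gossip N2<->N1 -> N2.N0=(suspect,v1) N2.N1=(alive,v0) N2.N2=(alive,v0) N2.N3=(suspect,v1) | N1.N0=(alive,v1) N1.N1=(alive,v0) N1.N2=(alive,v0) N1.N3=(suspect,v1)
Op 10: gossip N0<->N1 -> N0.N0=(dead,v1) N0.N1=(alive,v0) N0.N2=(alive,v0) N0.N3=(alive,v1) | N1.N0=(alive,v1) N1.N1=(alive,v0) N1.N2=(alive,v0) N1.N3=(suspect,v1)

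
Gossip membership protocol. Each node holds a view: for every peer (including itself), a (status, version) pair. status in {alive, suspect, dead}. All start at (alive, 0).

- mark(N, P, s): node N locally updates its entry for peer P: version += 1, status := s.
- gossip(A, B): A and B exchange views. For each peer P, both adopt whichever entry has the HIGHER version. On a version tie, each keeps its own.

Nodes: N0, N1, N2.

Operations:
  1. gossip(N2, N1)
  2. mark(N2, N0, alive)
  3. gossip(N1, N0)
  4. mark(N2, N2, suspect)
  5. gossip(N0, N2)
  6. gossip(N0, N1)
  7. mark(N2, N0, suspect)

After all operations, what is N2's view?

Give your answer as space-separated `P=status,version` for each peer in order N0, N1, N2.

Answer: N0=suspect,2 N1=alive,0 N2=suspect,1

Derivation:
Op 1: gossip N2<->N1 -> N2.N0=(alive,v0) N2.N1=(alive,v0) N2.N2=(alive,v0) | N1.N0=(alive,v0) N1.N1=(alive,v0) N1.N2=(alive,v0)
Op 2: N2 marks N0=alive -> (alive,v1)
Op 3: gossip N1<->N0 -> N1.N0=(alive,v0) N1.N1=(alive,v0) N1.N2=(alive,v0) | N0.N0=(alive,v0) N0.N1=(alive,v0) N0.N2=(alive,v0)
Op 4: N2 marks N2=suspect -> (suspect,v1)
Op 5: gossip N0<->N2 -> N0.N0=(alive,v1) N0.N1=(alive,v0) N0.N2=(suspect,v1) | N2.N0=(alive,v1) N2.N1=(alive,v0) N2.N2=(suspect,v1)
Op 6: gossip N0<->N1 -> N0.N0=(alive,v1) N0.N1=(alive,v0) N0.N2=(suspect,v1) | N1.N0=(alive,v1) N1.N1=(alive,v0) N1.N2=(suspect,v1)
Op 7: N2 marks N0=suspect -> (suspect,v2)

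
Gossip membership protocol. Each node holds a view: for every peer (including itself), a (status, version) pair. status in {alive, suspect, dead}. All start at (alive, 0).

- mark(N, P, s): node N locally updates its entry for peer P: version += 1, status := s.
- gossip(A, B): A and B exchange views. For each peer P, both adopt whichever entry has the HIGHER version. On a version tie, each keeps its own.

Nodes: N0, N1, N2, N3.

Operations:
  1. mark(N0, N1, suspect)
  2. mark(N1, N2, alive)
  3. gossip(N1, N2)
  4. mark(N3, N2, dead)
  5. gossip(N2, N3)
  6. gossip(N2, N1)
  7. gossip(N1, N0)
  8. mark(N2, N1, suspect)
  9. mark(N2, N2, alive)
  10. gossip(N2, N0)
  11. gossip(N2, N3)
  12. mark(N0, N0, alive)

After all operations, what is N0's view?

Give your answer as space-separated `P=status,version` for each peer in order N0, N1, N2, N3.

Op 1: N0 marks N1=suspect -> (suspect,v1)
Op 2: N1 marks N2=alive -> (alive,v1)
Op 3: gossip N1<->N2 -> N1.N0=(alive,v0) N1.N1=(alive,v0) N1.N2=(alive,v1) N1.N3=(alive,v0) | N2.N0=(alive,v0) N2.N1=(alive,v0) N2.N2=(alive,v1) N2.N3=(alive,v0)
Op 4: N3 marks N2=dead -> (dead,v1)
Op 5: gossip N2<->N3 -> N2.N0=(alive,v0) N2.N1=(alive,v0) N2.N2=(alive,v1) N2.N3=(alive,v0) | N3.N0=(alive,v0) N3.N1=(alive,v0) N3.N2=(dead,v1) N3.N3=(alive,v0)
Op 6: gossip N2<->N1 -> N2.N0=(alive,v0) N2.N1=(alive,v0) N2.N2=(alive,v1) N2.N3=(alive,v0) | N1.N0=(alive,v0) N1.N1=(alive,v0) N1.N2=(alive,v1) N1.N3=(alive,v0)
Op 7: gossip N1<->N0 -> N1.N0=(alive,v0) N1.N1=(suspect,v1) N1.N2=(alive,v1) N1.N3=(alive,v0) | N0.N0=(alive,v0) N0.N1=(suspect,v1) N0.N2=(alive,v1) N0.N3=(alive,v0)
Op 8: N2 marks N1=suspect -> (suspect,v1)
Op 9: N2 marks N2=alive -> (alive,v2)
Op 10: gossip N2<->N0 -> N2.N0=(alive,v0) N2.N1=(suspect,v1) N2.N2=(alive,v2) N2.N3=(alive,v0) | N0.N0=(alive,v0) N0.N1=(suspect,v1) N0.N2=(alive,v2) N0.N3=(alive,v0)
Op 11: gossip N2<->N3 -> N2.N0=(alive,v0) N2.N1=(suspect,v1) N2.N2=(alive,v2) N2.N3=(alive,v0) | N3.N0=(alive,v0) N3.N1=(suspect,v1) N3.N2=(alive,v2) N3.N3=(alive,v0)
Op 12: N0 marks N0=alive -> (alive,v1)

Answer: N0=alive,1 N1=suspect,1 N2=alive,2 N3=alive,0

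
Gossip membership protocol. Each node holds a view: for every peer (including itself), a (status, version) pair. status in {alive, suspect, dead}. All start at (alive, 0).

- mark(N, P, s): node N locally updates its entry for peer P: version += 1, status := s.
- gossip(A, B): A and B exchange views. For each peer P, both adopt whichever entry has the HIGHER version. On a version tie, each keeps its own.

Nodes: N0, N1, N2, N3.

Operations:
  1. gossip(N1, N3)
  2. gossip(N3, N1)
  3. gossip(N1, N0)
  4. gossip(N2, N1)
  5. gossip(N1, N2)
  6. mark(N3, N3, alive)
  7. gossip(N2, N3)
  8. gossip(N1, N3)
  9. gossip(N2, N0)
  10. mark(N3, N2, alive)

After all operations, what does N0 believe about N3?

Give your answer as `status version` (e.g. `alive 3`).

Answer: alive 1

Derivation:
Op 1: gossip N1<->N3 -> N1.N0=(alive,v0) N1.N1=(alive,v0) N1.N2=(alive,v0) N1.N3=(alive,v0) | N3.N0=(alive,v0) N3.N1=(alive,v0) N3.N2=(alive,v0) N3.N3=(alive,v0)
Op 2: gossip N3<->N1 -> N3.N0=(alive,v0) N3.N1=(alive,v0) N3.N2=(alive,v0) N3.N3=(alive,v0) | N1.N0=(alive,v0) N1.N1=(alive,v0) N1.N2=(alive,v0) N1.N3=(alive,v0)
Op 3: gossip N1<->N0 -> N1.N0=(alive,v0) N1.N1=(alive,v0) N1.N2=(alive,v0) N1.N3=(alive,v0) | N0.N0=(alive,v0) N0.N1=(alive,v0) N0.N2=(alive,v0) N0.N3=(alive,v0)
Op 4: gossip N2<->N1 -> N2.N0=(alive,v0) N2.N1=(alive,v0) N2.N2=(alive,v0) N2.N3=(alive,v0) | N1.N0=(alive,v0) N1.N1=(alive,v0) N1.N2=(alive,v0) N1.N3=(alive,v0)
Op 5: gossip N1<->N2 -> N1.N0=(alive,v0) N1.N1=(alive,v0) N1.N2=(alive,v0) N1.N3=(alive,v0) | N2.N0=(alive,v0) N2.N1=(alive,v0) N2.N2=(alive,v0) N2.N3=(alive,v0)
Op 6: N3 marks N3=alive -> (alive,v1)
Op 7: gossip N2<->N3 -> N2.N0=(alive,v0) N2.N1=(alive,v0) N2.N2=(alive,v0) N2.N3=(alive,v1) | N3.N0=(alive,v0) N3.N1=(alive,v0) N3.N2=(alive,v0) N3.N3=(alive,v1)
Op 8: gossip N1<->N3 -> N1.N0=(alive,v0) N1.N1=(alive,v0) N1.N2=(alive,v0) N1.N3=(alive,v1) | N3.N0=(alive,v0) N3.N1=(alive,v0) N3.N2=(alive,v0) N3.N3=(alive,v1)
Op 9: gossip N2<->N0 -> N2.N0=(alive,v0) N2.N1=(alive,v0) N2.N2=(alive,v0) N2.N3=(alive,v1) | N0.N0=(alive,v0) N0.N1=(alive,v0) N0.N2=(alive,v0) N0.N3=(alive,v1)
Op 10: N3 marks N2=alive -> (alive,v1)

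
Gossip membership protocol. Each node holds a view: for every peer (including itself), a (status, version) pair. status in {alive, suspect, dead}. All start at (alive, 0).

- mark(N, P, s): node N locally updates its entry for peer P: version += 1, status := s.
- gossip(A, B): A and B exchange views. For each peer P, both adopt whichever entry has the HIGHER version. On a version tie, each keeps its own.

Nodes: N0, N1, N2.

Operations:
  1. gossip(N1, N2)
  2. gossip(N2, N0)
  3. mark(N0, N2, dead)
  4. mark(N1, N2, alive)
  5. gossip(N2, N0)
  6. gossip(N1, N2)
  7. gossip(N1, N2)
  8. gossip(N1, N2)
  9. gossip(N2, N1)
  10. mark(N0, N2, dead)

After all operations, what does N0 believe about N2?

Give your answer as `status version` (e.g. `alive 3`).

Op 1: gossip N1<->N2 -> N1.N0=(alive,v0) N1.N1=(alive,v0) N1.N2=(alive,v0) | N2.N0=(alive,v0) N2.N1=(alive,v0) N2.N2=(alive,v0)
Op 2: gossip N2<->N0 -> N2.N0=(alive,v0) N2.N1=(alive,v0) N2.N2=(alive,v0) | N0.N0=(alive,v0) N0.N1=(alive,v0) N0.N2=(alive,v0)
Op 3: N0 marks N2=dead -> (dead,v1)
Op 4: N1 marks N2=alive -> (alive,v1)
Op 5: gossip N2<->N0 -> N2.N0=(alive,v0) N2.N1=(alive,v0) N2.N2=(dead,v1) | N0.N0=(alive,v0) N0.N1=(alive,v0) N0.N2=(dead,v1)
Op 6: gossip N1<->N2 -> N1.N0=(alive,v0) N1.N1=(alive,v0) N1.N2=(alive,v1) | N2.N0=(alive,v0) N2.N1=(alive,v0) N2.N2=(dead,v1)
Op 7: gossip N1<->N2 -> N1.N0=(alive,v0) N1.N1=(alive,v0) N1.N2=(alive,v1) | N2.N0=(alive,v0) N2.N1=(alive,v0) N2.N2=(dead,v1)
Op 8: gossip N1<->N2 -> N1.N0=(alive,v0) N1.N1=(alive,v0) N1.N2=(alive,v1) | N2.N0=(alive,v0) N2.N1=(alive,v0) N2.N2=(dead,v1)
Op 9: gossip N2<->N1 -> N2.N0=(alive,v0) N2.N1=(alive,v0) N2.N2=(dead,v1) | N1.N0=(alive,v0) N1.N1=(alive,v0) N1.N2=(alive,v1)
Op 10: N0 marks N2=dead -> (dead,v2)

Answer: dead 2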